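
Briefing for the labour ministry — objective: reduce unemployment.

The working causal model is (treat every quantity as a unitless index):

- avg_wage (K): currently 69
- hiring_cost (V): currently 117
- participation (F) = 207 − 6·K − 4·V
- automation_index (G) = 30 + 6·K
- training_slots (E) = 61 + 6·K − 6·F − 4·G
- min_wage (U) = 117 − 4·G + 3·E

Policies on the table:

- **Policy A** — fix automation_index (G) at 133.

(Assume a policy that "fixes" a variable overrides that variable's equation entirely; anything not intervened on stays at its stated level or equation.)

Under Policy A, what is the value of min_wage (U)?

11564

Policy A (G := 133):
  K = 69
  V = 117
  F = 207 − 6·69 − 4·117 = -675
  G = 133
  E = 61 + 6·69 − 6·(-675) − 4·133 = 3993
  U = 117 − 4·133 + 3·3993 = 11564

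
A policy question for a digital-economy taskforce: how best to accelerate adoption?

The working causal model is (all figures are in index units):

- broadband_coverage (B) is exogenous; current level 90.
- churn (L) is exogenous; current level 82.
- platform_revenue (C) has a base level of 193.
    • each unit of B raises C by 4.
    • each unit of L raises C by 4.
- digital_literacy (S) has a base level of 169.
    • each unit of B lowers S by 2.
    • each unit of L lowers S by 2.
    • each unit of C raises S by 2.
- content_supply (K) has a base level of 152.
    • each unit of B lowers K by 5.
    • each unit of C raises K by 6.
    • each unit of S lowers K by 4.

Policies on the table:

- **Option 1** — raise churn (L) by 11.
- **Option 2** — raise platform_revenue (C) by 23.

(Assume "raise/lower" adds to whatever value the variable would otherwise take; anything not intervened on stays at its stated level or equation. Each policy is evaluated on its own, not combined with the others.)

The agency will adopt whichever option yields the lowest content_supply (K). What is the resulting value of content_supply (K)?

Option 1 (L + 11):
  B = 90
  L = 82 + 11 = 93
  C = 193 + 4·90 + 4·93 = 925
  S = 169 − 2·90 − 2·93 + 2·925 = 1653
  K = 152 − 5·90 + 6·925 − 4·1653 = -1360
Option 2 (C + 23):
  B = 90
  L = 82
  C = 193 + 4·90 + 4·82 (+23 from intervention) = 904
  S = 169 − 2·90 − 2·82 + 2·904 = 1633
  K = 152 − 5·90 + 6·904 − 4·1633 = -1406
Comparing — Option 1: K=-1360, Option 2: K=-1406. Lowest is -1406 (Option 2).

-1406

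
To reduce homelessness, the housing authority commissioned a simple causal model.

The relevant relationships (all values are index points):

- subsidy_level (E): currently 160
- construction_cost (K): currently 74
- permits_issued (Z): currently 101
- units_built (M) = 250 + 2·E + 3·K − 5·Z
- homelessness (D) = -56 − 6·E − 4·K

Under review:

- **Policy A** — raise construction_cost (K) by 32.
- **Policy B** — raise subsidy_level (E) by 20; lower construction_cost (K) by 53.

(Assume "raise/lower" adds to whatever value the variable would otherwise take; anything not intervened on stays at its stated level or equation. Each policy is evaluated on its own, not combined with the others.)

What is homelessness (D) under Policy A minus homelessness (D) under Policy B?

Policy A (K + 32):
  E = 160
  K = 74 + 32 = 106
  D = -56 − 6·160 − 4·106 = -1440
Policy B (E + 20, K − 53):
  E = 160 + 20 = 180
  K = 74 − 53 = 21
  D = -56 − 6·180 − 4·21 = -1220
D: -1440 − (-1220) = -220

-220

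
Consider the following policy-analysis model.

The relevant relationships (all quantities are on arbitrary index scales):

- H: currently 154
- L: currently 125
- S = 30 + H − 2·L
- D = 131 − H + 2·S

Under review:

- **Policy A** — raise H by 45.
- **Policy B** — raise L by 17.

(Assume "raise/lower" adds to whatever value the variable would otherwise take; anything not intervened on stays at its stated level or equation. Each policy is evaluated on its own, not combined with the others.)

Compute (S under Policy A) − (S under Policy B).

79

Policy A (H + 45):
  H = 154 + 45 = 199
  L = 125
  S = 30 + 199 − 2·125 = -21
Policy B (L + 17):
  H = 154
  L = 125 + 17 = 142
  S = 30 + 154 − 2·142 = -100
S: -21 − (-100) = 79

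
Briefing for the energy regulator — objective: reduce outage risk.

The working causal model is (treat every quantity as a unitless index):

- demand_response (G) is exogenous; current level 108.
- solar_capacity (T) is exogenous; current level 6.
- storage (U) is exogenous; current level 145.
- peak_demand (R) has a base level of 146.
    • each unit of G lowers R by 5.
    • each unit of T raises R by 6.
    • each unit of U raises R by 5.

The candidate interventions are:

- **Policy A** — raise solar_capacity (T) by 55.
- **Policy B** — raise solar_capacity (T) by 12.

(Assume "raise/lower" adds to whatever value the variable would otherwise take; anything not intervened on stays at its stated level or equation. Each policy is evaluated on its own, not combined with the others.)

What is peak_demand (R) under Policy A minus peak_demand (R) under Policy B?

258

Policy A (T + 55):
  G = 108
  T = 6 + 55 = 61
  U = 145
  R = 146 − 5·108 + 6·61 + 5·145 = 697
Policy B (T + 12):
  G = 108
  T = 6 + 12 = 18
  U = 145
  R = 146 − 5·108 + 6·18 + 5·145 = 439
R: 697 − 439 = 258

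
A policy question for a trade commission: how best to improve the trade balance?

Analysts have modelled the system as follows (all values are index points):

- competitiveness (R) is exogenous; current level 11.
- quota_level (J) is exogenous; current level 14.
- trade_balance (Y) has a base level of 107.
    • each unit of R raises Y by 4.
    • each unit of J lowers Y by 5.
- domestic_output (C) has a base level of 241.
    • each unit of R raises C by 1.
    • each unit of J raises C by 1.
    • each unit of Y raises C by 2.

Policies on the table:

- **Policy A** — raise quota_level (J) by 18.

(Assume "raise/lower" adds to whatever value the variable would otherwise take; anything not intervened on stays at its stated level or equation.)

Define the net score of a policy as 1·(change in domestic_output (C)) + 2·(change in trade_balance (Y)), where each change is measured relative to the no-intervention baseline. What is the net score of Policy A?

Baseline:
  R = 11
  J = 14
  Y = 107 + 4·11 − 5·14 = 81
  C = 241 + 11 + 14 + 2·81 = 428
Policy A (J + 18):
  R = 11
  J = 14 + 18 = 32
  Y = 107 + 4·11 − 5·32 = -9
  C = 241 + 11 + 32 + 2·(-9) = 266
ΔC = 266 − 428 = -162; ΔY = -9 − 81 = -90
Score = 1·(-162) + 2·(-90) = -342

-342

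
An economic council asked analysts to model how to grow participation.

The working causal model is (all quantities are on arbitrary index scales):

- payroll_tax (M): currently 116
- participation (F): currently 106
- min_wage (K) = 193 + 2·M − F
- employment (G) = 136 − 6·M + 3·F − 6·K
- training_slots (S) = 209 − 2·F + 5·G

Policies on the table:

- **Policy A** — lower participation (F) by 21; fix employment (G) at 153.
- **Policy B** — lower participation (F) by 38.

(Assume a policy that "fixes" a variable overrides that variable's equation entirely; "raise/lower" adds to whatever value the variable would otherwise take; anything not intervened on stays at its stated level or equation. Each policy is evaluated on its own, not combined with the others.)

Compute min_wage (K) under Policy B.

357

Policy B (F − 38):
  M = 116
  F = 106 − 38 = 68
  K = 193 + 2·116 − 68 = 357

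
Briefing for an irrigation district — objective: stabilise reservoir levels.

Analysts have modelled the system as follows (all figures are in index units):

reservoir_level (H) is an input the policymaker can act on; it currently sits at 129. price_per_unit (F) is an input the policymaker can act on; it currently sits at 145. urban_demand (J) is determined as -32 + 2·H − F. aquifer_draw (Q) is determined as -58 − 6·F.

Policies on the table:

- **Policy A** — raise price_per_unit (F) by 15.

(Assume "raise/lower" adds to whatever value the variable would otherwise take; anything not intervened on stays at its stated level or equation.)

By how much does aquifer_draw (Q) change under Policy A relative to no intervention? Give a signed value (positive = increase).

-90

Baseline:
  F = 145
  Q = -58 − 6·145 = -928
Policy A (F + 15):
  F = 145 + 15 = 160
  Q = -58 − 6·160 = -1018
Change in Q: -1018 − (-928) = -90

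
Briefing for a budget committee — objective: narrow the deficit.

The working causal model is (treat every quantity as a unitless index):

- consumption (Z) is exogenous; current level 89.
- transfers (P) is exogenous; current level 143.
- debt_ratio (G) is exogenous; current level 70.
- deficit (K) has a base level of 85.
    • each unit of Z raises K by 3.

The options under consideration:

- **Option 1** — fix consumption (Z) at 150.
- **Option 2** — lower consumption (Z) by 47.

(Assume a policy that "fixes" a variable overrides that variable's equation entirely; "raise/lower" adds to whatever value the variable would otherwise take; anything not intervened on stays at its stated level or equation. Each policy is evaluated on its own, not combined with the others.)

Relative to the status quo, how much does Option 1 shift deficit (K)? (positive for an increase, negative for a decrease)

Baseline:
  Z = 89
  K = 85 + 3·89 = 352
Option 1 (Z := 150):
  Z = 150
  K = 85 + 3·150 = 535
Change in K: 535 − 352 = 183

183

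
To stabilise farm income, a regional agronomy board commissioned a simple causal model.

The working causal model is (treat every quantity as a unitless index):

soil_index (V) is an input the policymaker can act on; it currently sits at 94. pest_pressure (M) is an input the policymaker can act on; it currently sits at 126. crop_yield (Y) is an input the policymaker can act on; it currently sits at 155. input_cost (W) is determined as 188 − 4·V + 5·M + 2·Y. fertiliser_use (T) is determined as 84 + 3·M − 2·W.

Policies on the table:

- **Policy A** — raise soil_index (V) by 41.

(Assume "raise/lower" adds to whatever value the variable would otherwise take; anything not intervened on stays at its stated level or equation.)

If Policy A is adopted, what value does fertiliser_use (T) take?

-714

Policy A (V + 41):
  V = 94 + 41 = 135
  M = 126
  Y = 155
  W = 188 − 4·135 + 5·126 + 2·155 = 588
  T = 84 + 3·126 − 2·588 = -714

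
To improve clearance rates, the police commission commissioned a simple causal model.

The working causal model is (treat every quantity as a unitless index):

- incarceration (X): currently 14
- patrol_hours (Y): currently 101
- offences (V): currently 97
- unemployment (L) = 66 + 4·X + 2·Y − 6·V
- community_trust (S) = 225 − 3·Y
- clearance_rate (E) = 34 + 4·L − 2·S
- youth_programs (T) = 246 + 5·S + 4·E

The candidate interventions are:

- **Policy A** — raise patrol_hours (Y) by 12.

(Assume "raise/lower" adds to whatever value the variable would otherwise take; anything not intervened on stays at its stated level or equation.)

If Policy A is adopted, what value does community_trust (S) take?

-114

Policy A (Y + 12):
  Y = 101 + 12 = 113
  S = 225 − 3·113 = -114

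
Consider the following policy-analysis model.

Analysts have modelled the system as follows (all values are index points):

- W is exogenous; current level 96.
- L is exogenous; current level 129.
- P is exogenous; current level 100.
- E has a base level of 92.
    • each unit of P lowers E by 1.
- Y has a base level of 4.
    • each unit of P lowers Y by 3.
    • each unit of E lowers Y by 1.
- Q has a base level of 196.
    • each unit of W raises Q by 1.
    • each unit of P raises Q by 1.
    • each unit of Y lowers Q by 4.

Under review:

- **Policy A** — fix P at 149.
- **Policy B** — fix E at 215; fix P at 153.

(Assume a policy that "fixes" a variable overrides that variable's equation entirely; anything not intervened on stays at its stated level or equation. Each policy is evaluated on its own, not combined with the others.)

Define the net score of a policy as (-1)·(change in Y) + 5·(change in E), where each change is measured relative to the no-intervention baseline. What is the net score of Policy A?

Baseline:
  P = 100
  E = 92 − 100 = -8
  Y = 4 − 3·100 − (-8) = -288
Policy A (P := 149):
  P = 149
  E = 92 − 149 = -57
  Y = 4 − 3·149 − (-57) = -386
ΔY = -386 − (-288) = -98; ΔE = -57 − (-8) = -49
Score = (-1)·(-98) + 5·(-49) = -147

-147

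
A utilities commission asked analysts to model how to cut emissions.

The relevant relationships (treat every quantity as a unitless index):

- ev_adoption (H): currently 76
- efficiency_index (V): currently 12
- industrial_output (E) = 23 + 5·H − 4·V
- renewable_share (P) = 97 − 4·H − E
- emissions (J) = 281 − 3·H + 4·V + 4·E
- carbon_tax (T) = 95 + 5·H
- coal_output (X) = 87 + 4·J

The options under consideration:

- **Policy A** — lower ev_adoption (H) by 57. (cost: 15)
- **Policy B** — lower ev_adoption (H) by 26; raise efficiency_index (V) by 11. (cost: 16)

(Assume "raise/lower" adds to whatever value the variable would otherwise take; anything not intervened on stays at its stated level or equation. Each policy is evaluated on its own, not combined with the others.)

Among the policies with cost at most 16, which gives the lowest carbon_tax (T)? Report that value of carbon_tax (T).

Policy A (H − 57):
  H = 76 − 57 = 19
  T = 95 + 5·19 = 190
Policy B (H − 26, V + 11):
  H = 76 − 26 = 50
  T = 95 + 5·50 = 345
Comparing — Policy A: T=190, Policy B: T=345. Lowest is 190 (Policy A).

190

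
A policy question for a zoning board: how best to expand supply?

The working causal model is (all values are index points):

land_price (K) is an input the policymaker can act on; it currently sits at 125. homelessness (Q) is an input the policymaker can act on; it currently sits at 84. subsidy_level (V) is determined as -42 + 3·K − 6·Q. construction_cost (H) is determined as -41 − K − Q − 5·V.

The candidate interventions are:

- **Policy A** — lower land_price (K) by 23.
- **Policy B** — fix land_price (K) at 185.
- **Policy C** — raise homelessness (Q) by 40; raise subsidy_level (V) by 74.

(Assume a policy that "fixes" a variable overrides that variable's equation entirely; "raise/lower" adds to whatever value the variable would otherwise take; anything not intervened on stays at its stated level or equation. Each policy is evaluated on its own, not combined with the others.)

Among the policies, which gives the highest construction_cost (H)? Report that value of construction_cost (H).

Policy A (K − 23):
  K = 125 − 23 = 102
  Q = 84
  V = -42 + 3·102 − 6·84 = -240
  H = -41 − 102 − 84 − 5·(-240) = 973
Policy B (K := 185):
  K = 185
  Q = 84
  V = -42 + 3·185 − 6·84 = 9
  H = -41 − 185 − 84 − 5·9 = -355
Policy C (Q + 40, V + 74):
  K = 125
  Q = 84 + 40 = 124
  V = -42 + 3·125 − 6·124 (+74 from intervention) = -337
  H = -41 − 125 − 124 − 5·(-337) = 1395
Comparing — Policy A: H=973, Policy B: H=-355, Policy C: H=1395. Highest is 1395 (Policy C).

1395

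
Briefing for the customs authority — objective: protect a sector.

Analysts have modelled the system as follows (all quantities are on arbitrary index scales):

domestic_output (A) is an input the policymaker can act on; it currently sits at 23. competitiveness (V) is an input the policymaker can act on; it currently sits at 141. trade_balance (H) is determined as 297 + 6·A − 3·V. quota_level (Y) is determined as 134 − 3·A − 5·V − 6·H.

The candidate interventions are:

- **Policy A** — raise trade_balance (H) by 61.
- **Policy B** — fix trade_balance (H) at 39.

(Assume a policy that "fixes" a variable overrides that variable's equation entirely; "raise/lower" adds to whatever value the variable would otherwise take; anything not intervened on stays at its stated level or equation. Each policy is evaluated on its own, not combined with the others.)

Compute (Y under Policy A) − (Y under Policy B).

-204

Policy A (H + 61):
  A = 23
  V = 141
  H = 297 + 6·23 − 3·141 (+61 from intervention) = 73
  Y = 134 − 3·23 − 5·141 − 6·73 = -1078
Policy B (H := 39):
  A = 23
  V = 141
  H = 39
  Y = 134 − 3·23 − 5·141 − 6·39 = -874
Y: -1078 − (-874) = -204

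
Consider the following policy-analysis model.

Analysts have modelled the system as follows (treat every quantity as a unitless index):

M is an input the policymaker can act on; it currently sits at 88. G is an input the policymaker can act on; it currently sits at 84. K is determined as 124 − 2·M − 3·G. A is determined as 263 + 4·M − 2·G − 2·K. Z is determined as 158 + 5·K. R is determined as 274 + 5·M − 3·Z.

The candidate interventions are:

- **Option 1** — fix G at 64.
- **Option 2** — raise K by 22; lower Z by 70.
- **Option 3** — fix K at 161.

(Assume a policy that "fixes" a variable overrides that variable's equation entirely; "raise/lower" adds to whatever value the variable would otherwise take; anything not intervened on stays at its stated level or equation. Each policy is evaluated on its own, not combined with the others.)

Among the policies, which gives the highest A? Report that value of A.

1011

Option 1 (G := 64):
  M = 88
  G = 64
  K = 124 − 2·88 − 3·64 = -244
  A = 263 + 4·88 − 2·64 − 2·(-244) = 975
Option 2 (K + 22, Z − 70):
  M = 88
  G = 84
  K = 124 − 2·88 − 3·84 (+22 from intervention) = -282
  A = 263 + 4·88 − 2·84 − 2·(-282) = 1011
Option 3 (K := 161):
  M = 88
  G = 84
  K = 161
  A = 263 + 4·88 − 2·84 − 2·161 = 125
Comparing — Option 1: A=975, Option 2: A=1011, Option 3: A=125. Highest is 1011 (Option 2).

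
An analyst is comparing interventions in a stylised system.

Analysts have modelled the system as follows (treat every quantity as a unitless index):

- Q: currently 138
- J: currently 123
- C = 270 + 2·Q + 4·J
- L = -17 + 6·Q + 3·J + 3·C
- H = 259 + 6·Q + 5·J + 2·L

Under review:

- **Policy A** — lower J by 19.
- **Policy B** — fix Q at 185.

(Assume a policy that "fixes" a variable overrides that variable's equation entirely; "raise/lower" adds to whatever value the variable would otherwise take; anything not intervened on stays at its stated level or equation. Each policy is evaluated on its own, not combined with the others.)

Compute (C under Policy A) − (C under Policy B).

Policy A (J − 19):
  Q = 138
  J = 123 − 19 = 104
  C = 270 + 2·138 + 4·104 = 962
Policy B (Q := 185):
  Q = 185
  J = 123
  C = 270 + 2·185 + 4·123 = 1132
C: 962 − 1132 = -170

-170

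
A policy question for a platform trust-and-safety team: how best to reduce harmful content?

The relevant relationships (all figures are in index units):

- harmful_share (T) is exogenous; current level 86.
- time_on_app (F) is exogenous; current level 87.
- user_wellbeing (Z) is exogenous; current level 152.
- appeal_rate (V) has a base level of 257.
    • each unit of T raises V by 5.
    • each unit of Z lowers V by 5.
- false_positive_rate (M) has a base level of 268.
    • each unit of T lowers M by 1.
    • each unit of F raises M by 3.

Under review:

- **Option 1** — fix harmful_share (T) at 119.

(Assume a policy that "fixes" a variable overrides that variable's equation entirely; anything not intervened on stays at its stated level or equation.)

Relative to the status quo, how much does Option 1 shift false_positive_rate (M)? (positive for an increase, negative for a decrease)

-33

Baseline:
  T = 86
  F = 87
  M = 268 − 86 + 3·87 = 443
Option 1 (T := 119):
  T = 119
  F = 87
  M = 268 − 119 + 3·87 = 410
Change in M: 410 − 443 = -33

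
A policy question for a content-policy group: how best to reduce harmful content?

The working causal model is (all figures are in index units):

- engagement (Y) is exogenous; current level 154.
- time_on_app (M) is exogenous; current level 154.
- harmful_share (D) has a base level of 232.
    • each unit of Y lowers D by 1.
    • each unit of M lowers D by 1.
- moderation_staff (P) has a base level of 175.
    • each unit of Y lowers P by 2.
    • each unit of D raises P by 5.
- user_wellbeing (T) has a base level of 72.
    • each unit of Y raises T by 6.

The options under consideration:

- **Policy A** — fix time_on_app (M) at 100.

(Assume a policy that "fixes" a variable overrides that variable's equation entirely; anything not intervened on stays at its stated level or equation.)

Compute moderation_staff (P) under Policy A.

Policy A (M := 100):
  Y = 154
  M = 100
  D = 232 − 154 − 100 = -22
  P = 175 − 2·154 + 5·(-22) = -243

-243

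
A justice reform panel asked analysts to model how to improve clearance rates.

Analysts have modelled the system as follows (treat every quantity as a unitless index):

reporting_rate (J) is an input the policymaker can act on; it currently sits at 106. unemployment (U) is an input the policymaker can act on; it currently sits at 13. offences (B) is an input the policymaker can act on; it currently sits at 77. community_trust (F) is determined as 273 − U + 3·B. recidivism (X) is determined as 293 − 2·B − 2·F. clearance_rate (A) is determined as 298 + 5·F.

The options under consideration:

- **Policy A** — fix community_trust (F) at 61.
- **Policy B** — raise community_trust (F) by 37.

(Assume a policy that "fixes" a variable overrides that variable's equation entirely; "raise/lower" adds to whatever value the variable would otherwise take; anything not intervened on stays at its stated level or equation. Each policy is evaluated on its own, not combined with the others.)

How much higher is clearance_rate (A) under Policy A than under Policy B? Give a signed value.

Policy A (F := 61):
  U = 13
  B = 77
  F = 61
  A = 298 + 5·61 = 603
Policy B (F + 37):
  U = 13
  B = 77
  F = 273 − 13 + 3·77 (+37 from intervention) = 528
  A = 298 + 5·528 = 2938
A: 603 − 2938 = -2335

-2335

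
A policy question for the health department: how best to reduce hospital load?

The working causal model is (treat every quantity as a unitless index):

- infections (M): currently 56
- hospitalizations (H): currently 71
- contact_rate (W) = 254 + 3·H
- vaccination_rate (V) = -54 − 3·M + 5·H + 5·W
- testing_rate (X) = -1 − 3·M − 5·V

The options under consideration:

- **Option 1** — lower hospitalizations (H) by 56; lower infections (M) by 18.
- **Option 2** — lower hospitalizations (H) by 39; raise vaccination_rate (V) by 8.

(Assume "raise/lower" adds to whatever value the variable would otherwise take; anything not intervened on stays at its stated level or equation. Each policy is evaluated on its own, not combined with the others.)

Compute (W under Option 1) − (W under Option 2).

-51

Option 1 (H − 56, M − 18):
  H = 71 − 56 = 15
  W = 254 + 3·15 = 299
Option 2 (H − 39, V + 8):
  H = 71 − 39 = 32
  W = 254 + 3·32 = 350
W: 299 − 350 = -51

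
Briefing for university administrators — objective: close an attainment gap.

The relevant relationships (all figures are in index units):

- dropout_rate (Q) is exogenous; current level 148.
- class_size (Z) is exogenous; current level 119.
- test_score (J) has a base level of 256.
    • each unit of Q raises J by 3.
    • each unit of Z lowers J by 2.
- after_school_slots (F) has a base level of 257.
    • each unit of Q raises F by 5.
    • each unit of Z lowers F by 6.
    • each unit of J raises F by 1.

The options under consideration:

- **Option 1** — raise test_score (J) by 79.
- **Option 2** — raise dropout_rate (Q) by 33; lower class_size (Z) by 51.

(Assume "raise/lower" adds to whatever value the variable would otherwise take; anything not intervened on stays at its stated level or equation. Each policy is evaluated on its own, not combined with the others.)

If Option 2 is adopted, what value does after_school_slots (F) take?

1417

Option 2 (Q + 33, Z − 51):
  Q = 148 + 33 = 181
  Z = 119 − 51 = 68
  J = 256 + 3·181 − 2·68 = 663
  F = 257 + 5·181 − 6·68 + 663 = 1417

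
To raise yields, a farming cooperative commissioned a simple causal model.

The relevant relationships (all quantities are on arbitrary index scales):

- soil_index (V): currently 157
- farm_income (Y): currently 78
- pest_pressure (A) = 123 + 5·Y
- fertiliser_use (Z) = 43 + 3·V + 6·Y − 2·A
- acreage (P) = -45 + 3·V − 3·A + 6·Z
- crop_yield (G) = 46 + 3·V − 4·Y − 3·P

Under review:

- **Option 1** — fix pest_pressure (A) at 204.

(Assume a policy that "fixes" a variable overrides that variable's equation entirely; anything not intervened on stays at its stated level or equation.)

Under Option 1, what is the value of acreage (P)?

Option 1 (A := 204):
  V = 157
  Y = 78
  A = 204
  Z = 43 + 3·157 + 6·78 − 2·204 = 574
  P = -45 + 3·157 − 3·204 + 6·574 = 3258

3258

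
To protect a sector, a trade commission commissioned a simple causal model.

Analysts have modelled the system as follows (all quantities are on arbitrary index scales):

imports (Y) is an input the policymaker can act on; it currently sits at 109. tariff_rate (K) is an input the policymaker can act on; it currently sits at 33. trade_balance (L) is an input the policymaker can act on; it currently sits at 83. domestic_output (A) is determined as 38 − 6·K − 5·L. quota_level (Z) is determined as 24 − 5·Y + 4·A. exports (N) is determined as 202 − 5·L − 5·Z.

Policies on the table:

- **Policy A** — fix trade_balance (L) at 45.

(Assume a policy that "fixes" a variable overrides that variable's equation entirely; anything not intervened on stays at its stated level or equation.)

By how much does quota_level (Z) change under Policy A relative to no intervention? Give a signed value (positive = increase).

760

Baseline:
  Y = 109
  K = 33
  L = 83
  A = 38 − 6·33 − 5·83 = -575
  Z = 24 − 5·109 + 4·(-575) = -2821
Policy A (L := 45):
  Y = 109
  K = 33
  L = 45
  A = 38 − 6·33 − 5·45 = -385
  Z = 24 − 5·109 + 4·(-385) = -2061
Change in Z: -2061 − (-2821) = 760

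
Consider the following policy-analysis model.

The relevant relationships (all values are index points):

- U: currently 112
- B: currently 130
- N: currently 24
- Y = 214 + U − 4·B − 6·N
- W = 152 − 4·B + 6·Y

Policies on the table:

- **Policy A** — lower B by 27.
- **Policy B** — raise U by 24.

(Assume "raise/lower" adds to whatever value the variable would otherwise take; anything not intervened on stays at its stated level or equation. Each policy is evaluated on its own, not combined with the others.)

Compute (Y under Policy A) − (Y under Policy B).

Policy A (B − 27):
  U = 112
  B = 130 − 27 = 103
  N = 24
  Y = 214 + 112 − 4·103 − 6·24 = -230
Policy B (U + 24):
  U = 112 + 24 = 136
  B = 130
  N = 24
  Y = 214 + 136 − 4·130 − 6·24 = -314
Y: -230 − (-314) = 84

84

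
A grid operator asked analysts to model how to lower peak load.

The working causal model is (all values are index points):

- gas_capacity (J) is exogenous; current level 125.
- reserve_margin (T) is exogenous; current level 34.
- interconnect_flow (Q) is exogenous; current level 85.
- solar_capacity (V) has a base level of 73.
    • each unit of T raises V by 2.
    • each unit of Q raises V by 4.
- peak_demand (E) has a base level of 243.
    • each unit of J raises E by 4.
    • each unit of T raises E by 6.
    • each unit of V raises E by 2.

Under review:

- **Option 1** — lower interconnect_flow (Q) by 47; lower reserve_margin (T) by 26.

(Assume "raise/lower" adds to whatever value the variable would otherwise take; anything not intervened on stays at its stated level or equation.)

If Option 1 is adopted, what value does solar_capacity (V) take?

Option 1 (Q − 47, T − 26):
  T = 34 − 26 = 8
  Q = 85 − 47 = 38
  V = 73 + 2·8 + 4·38 = 241

241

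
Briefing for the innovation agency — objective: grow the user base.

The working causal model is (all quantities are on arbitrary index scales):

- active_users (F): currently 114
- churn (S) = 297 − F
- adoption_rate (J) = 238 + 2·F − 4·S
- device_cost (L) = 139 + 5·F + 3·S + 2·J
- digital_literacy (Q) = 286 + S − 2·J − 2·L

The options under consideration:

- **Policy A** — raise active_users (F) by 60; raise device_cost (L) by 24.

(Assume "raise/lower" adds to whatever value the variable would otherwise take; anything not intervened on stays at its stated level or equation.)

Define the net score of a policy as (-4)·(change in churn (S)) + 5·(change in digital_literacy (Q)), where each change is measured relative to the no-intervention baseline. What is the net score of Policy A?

-12300

Baseline:
  F = 114
  S = 297 − 114 = 183
  J = 238 + 2·114 − 4·183 = -266
  L = 139 + 5·114 + 3·183 + 2·(-266) = 726
  Q = 286 + 183 − 2·(-266) − 2·726 = -451
Policy A (F + 60, L + 24):
  F = 114 + 60 = 174
  S = 297 − 174 = 123
  J = 238 + 2·174 − 4·123 = 94
  L = 139 + 5·174 + 3·123 + 2·94 (+24 from intervention) = 1590
  Q = 286 + 123 − 2·94 − 2·1590 = -2959
ΔS = 123 − 183 = -60; ΔQ = -2959 − (-451) = -2508
Score = (-4)·(-60) + 5·(-2508) = -12300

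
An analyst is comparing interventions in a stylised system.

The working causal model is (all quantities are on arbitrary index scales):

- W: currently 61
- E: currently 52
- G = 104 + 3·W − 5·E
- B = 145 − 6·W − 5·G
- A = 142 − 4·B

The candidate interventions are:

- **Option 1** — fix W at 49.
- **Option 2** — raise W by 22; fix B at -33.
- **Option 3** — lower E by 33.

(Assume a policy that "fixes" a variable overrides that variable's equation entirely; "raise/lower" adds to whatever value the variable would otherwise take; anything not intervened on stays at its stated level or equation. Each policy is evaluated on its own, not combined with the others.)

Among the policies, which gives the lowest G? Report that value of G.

-9

Option 1 (W := 49):
  W = 49
  E = 52
  G = 104 + 3·49 − 5·52 = -9
Option 2 (W + 22, B := -33):
  W = 61 + 22 = 83
  E = 52
  G = 104 + 3·83 − 5·52 = 93
Option 3 (E − 33):
  W = 61
  E = 52 − 33 = 19
  G = 104 + 3·61 − 5·19 = 192
Comparing — Option 1: G=-9, Option 2: G=93, Option 3: G=192. Lowest is -9 (Option 1).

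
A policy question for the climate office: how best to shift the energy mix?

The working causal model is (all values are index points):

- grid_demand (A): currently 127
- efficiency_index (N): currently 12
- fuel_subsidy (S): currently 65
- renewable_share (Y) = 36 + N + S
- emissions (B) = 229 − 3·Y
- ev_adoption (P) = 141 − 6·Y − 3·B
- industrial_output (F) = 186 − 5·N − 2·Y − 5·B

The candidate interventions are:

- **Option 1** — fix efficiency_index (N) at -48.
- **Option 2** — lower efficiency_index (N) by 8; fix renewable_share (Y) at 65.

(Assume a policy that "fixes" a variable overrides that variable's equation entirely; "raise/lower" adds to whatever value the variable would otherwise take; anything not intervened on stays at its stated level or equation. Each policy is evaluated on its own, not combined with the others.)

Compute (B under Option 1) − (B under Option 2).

36

Option 1 (N := -48):
  N = -48
  S = 65
  Y = 36 + (-48) + 65 = 53
  B = 229 − 3·53 = 70
Option 2 (N − 8, Y := 65):
  N = 12 − 8 = 4
  S = 65
  Y = 65
  B = 229 − 3·65 = 34
B: 70 − 34 = 36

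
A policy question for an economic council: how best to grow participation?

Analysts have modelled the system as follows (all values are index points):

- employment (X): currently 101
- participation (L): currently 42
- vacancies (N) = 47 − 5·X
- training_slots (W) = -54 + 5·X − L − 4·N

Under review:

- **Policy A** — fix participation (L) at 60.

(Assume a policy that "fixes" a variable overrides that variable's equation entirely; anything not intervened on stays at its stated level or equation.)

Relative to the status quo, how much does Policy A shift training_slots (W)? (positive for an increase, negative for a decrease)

-18

Baseline:
  X = 101
  L = 42
  N = 47 − 5·101 = -458
  W = -54 + 5·101 − 42 − 4·(-458) = 2241
Policy A (L := 60):
  X = 101
  L = 60
  N = 47 − 5·101 = -458
  W = -54 + 5·101 − 60 − 4·(-458) = 2223
Change in W: 2223 − 2241 = -18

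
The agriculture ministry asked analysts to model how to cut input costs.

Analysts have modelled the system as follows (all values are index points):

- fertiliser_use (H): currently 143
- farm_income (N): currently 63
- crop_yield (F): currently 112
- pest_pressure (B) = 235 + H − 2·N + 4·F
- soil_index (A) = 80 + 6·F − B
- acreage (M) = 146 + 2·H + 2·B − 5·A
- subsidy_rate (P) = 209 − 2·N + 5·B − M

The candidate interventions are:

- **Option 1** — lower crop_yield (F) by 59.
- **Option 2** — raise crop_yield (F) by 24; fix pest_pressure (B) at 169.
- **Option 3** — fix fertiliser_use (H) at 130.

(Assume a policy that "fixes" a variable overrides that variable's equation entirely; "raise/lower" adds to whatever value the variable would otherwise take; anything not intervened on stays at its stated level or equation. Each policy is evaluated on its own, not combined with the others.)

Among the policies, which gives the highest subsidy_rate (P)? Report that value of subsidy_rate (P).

3793

Option 1 (F − 59):
  H = 143
  N = 63
  F = 112 − 59 = 53
  B = 235 + 143 − 2·63 + 4·53 = 464
  A = 80 + 6·53 − 464 = -66
  M = 146 + 2·143 + 2·464 − 5·(-66) = 1690
  P = 209 − 2·63 + 5·464 − 1690 = 713
Option 2 (F + 24, B := 169):
  H = 143
  N = 63
  F = 112 + 24 = 136
  B = 169
  A = 80 + 6·136 − 169 = 727
  M = 146 + 2·143 + 2·169 − 5·727 = -2865
  P = 209 − 2·63 + 5·169 − (-2865) = 3793
Option 3 (H := 130):
  H = 130
  N = 63
  F = 112
  B = 235 + 130 − 2·63 + 4·112 = 687
  A = 80 + 6·112 − 687 = 65
  M = 146 + 2·130 + 2·687 − 5·65 = 1455
  P = 209 − 2·63 + 5·687 − 1455 = 2063
Comparing — Option 1: P=713, Option 2: P=3793, Option 3: P=2063. Highest is 3793 (Option 2).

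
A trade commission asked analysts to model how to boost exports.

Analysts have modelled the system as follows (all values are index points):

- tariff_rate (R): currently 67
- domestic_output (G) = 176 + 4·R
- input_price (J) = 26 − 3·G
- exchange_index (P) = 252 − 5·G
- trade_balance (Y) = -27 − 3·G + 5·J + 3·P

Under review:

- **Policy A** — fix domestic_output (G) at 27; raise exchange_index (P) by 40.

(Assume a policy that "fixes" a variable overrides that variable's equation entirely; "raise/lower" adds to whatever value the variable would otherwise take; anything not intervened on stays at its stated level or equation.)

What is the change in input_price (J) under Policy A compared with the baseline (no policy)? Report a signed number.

Baseline:
  R = 67
  G = 176 + 4·67 = 444
  J = 26 − 3·444 = -1306
Policy A (G := 27, P + 40):
  R = 67
  G = 27
  J = 26 − 3·27 = -55
Change in J: -55 − (-1306) = 1251

1251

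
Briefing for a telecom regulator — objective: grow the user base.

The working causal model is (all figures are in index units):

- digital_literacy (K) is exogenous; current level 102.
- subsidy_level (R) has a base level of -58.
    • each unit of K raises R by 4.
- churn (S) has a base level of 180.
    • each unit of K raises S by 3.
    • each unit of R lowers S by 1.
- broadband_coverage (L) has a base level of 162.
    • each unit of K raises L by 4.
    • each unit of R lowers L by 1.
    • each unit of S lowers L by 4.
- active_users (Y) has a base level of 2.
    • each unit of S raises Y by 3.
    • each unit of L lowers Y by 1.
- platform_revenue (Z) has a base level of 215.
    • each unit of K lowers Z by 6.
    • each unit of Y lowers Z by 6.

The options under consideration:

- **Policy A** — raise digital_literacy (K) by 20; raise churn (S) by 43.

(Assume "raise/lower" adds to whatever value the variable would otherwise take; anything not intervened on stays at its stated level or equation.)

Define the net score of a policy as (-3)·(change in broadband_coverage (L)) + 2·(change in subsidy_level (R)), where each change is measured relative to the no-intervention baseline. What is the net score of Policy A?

436

Baseline:
  K = 102
  R = -58 + 4·102 = 350
  S = 180 + 3·102 − 350 = 136
  L = 162 + 4·102 − 350 − 4·136 = -324
Policy A (K + 20, S + 43):
  K = 102 + 20 = 122
  R = -58 + 4·122 = 430
  S = 180 + 3·122 − 430 (+43 from intervention) = 159
  L = 162 + 4·122 − 430 − 4·159 = -416
ΔL = -416 − (-324) = -92; ΔR = 430 − 350 = 80
Score = (-3)·(-92) + 2·80 = 436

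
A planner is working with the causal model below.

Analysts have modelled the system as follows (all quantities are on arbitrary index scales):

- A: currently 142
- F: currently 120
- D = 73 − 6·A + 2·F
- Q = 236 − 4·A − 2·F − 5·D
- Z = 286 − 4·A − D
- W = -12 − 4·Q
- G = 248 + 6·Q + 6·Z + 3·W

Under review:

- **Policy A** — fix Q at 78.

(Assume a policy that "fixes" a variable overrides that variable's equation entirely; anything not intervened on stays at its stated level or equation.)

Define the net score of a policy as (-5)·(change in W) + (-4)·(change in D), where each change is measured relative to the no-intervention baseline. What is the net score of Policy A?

-40900

Baseline:
  A = 142
  F = 120
  D = 73 − 6·142 + 2·120 = -539
  Q = 236 − 4·142 − 2·120 − 5·(-539) = 2123
  W = -12 − 4·2123 = -8504
Policy A (Q := 78):
  A = 142
  F = 120
  D = 73 − 6·142 + 2·120 = -539
  Q = 78
  W = -12 − 4·78 = -324
ΔW = -324 − (-8504) = 8180; ΔD = -539 − (-539) = 0
Score = (-5)·8180 + (-4)·0 = -40900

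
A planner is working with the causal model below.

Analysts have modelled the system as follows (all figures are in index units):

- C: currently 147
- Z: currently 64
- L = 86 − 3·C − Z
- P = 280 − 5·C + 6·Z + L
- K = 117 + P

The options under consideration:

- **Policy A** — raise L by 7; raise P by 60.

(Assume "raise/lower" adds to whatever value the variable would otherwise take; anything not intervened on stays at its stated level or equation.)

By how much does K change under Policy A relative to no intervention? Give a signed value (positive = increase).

Baseline:
  C = 147
  Z = 64
  L = 86 − 3·147 − 64 = -419
  P = 280 − 5·147 + 6·64 + (-419) = -490
  K = 117 + (-490) = -373
Policy A (L + 7, P + 60):
  C = 147
  Z = 64
  L = 86 − 3·147 − 64 (+7 from intervention) = -412
  P = 280 − 5·147 + 6·64 + (-412) (+60 from intervention) = -423
  K = 117 + (-423) = -306
Change in K: -306 − (-373) = 67

67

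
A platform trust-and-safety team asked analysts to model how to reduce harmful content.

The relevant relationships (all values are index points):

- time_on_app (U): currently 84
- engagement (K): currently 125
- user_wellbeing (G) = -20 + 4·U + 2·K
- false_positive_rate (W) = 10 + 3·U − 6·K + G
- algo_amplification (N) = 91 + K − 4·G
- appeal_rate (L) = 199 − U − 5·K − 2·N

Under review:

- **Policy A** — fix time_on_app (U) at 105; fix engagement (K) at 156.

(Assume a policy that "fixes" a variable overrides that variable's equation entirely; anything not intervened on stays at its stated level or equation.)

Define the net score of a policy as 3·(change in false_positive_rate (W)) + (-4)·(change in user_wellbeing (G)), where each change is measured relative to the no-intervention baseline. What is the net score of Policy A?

-515

Baseline:
  U = 84
  K = 125
  G = -20 + 4·84 + 2·125 = 566
  W = 10 + 3·84 − 6·125 + 566 = 78
Policy A (U := 105, K := 156):
  U = 105
  K = 156
  G = -20 + 4·105 + 2·156 = 712
  W = 10 + 3·105 − 6·156 + 712 = 101
ΔW = 101 − 78 = 23; ΔG = 712 − 566 = 146
Score = 3·23 + (-4)·146 = -515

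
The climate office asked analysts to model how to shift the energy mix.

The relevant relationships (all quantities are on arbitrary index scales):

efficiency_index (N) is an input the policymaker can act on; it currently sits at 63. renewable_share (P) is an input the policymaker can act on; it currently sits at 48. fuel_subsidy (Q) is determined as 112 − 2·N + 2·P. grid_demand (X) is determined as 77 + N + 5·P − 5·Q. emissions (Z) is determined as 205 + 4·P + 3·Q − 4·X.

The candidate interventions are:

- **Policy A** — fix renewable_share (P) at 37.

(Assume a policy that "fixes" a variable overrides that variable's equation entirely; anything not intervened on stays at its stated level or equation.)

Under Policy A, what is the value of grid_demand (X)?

Policy A (P := 37):
  N = 63
  P = 37
  Q = 112 − 2·63 + 2·37 = 60
  X = 77 + 63 + 5·37 − 5·60 = 25

25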